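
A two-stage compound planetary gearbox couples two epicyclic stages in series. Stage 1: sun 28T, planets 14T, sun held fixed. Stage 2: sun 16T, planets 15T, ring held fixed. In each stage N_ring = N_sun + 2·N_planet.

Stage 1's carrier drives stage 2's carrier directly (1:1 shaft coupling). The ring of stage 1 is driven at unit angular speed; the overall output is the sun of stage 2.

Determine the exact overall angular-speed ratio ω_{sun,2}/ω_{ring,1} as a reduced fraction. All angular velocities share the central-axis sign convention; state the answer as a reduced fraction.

31/12

Stage 1: N_ring = 28 + 2·14 = 56
Stage 1: 28(ω_s−ω_c) = −56(ω_r−ω_c),  ω_s=0, ω_r=1
Stage 1: 28(0−ω_c) = −56(1−ω_c)  ⇒  84ω_c = 56  ⇒  ω_c = 2/3
  ⇒ ω_c¹/ω_r¹ = 2/3
Stage 2: N_ring = 16 + 2·15 = 46
Stage 2: 16(ω_s−ω_c) = −46(ω_r−ω_c),  ω_r=0, ω_c=1
Stage 2: ω_s = 1 − (46/16)(0−1) = 31/8
  ⇒ ω_s²/ω_c² = 31/8
Coupling ω_c² = ω_c¹ ⇒ overall = 2/3 × 31/8 = 31/12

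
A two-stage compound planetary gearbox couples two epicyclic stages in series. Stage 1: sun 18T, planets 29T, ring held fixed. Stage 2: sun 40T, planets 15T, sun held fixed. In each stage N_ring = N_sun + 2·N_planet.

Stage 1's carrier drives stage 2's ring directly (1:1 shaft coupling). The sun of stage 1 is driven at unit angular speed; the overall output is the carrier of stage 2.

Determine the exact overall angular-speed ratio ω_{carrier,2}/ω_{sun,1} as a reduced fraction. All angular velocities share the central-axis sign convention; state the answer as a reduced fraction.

Stage 1: N_ring = 18 + 2·29 = 76
Stage 1: 18(ω_s−ω_c) = −76(ω_r−ω_c),  ω_r=0, ω_s=1
Stage 1: 18(1−ω_c) = −76(0−ω_c)  ⇒  94ω_c = 18  ⇒  ω_c = 9/47
  ⇒ ω_c¹/ω_s¹ = 9/47
Stage 2: N_ring = 40 + 2·15 = 70
Stage 2: 40(ω_s−ω_c) = −70(ω_r−ω_c),  ω_s=0, ω_r=1
Stage 2: 40(0−ω_c) = −70(1−ω_c)  ⇒  110ω_c = 70  ⇒  ω_c = 7/11
  ⇒ ω_c²/ω_r² = 7/11
Coupling ω_r² = ω_c¹ ⇒ overall = 9/47 × 7/11 = 63/517

63/517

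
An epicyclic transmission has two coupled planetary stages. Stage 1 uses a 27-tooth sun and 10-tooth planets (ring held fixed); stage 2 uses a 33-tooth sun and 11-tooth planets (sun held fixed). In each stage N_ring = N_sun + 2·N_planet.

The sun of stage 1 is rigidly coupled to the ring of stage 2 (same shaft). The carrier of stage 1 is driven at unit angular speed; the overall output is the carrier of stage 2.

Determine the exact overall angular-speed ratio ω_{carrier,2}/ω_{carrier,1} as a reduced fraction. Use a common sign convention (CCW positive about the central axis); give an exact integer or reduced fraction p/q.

185/108

Stage 1: N_ring = 27 + 2·10 = 47
Stage 1: 27(ω_s−ω_c) = −47(ω_r−ω_c),  ω_r=0, ω_c=1
Stage 1: ω_s = 1 − (47/27)(0−1) = 74/27
  ⇒ ω_s¹/ω_c¹ = 74/27
Stage 2: N_ring = 33 + 2·11 = 55
Stage 2: 33(ω_s−ω_c) = −55(ω_r−ω_c),  ω_s=0, ω_r=1
Stage 2: 33(0−ω_c) = −55(1−ω_c)  ⇒  88ω_c = 55  ⇒  ω_c = 5/8
  ⇒ ω_c²/ω_r² = 5/8
Coupling ω_r² = ω_s¹ ⇒ overall = 74/27 × 5/8 = 185/108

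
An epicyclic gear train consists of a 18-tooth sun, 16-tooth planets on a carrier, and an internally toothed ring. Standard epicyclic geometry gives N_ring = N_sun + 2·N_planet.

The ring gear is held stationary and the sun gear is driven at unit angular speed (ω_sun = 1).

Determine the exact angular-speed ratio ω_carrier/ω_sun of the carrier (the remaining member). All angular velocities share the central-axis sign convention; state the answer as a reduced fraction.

N_ring = 18 + 2·16 = 50
18(ω_s−ω_c) = −50(ω_r−ω_c),  ω_r=0, ω_s=1
18(1−ω_c) = −50(0−ω_c)  ⇒  68ω_c = 18  ⇒  ω_c = 9/34
ω_c/ω_s = 9/34

9/34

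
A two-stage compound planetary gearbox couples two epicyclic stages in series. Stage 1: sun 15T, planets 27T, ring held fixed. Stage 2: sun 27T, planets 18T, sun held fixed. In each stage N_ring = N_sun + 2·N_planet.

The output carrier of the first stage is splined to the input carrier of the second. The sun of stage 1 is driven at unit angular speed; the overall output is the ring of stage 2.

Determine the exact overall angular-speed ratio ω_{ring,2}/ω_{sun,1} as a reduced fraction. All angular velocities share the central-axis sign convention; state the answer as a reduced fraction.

Stage 1: N_ring = 15 + 2·27 = 69
Stage 1: 15(ω_s−ω_c) = −69(ω_r−ω_c),  ω_r=0, ω_s=1
Stage 1: 15(1−ω_c) = −69(0−ω_c)  ⇒  84ω_c = 15  ⇒  ω_c = 5/28
  ⇒ ω_c¹/ω_s¹ = 5/28
Stage 2: N_ring = 27 + 2·18 = 63
Stage 2: 27(ω_s−ω_c) = −63(ω_r−ω_c),  ω_s=0, ω_c=1
Stage 2: ω_r = 1 − (27/63)(0−1) = 10/7
  ⇒ ω_r²/ω_c² = 10/7
Coupling ω_c² = ω_c¹ ⇒ overall = 5/28 × 10/7 = 25/98

25/98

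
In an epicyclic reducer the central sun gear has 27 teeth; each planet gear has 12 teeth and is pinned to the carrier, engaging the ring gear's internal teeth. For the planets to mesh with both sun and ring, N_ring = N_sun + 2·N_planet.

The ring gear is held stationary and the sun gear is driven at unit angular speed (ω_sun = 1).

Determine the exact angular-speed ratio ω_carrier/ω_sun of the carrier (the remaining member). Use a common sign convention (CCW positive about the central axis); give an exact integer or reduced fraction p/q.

N_ring = 27 + 2·12 = 51
27(ω_s−ω_c) = −51(ω_r−ω_c),  ω_r=0, ω_s=1
27(1−ω_c) = −51(0−ω_c)  ⇒  78ω_c = 27  ⇒  ω_c = 9/26
ω_c/ω_s = 9/26

9/26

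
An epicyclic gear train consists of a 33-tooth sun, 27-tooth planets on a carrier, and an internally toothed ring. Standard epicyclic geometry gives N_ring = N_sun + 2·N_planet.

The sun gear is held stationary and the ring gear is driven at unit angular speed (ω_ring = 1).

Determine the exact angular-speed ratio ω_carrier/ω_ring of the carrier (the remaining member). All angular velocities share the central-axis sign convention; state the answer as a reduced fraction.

29/40

N_ring = 33 + 2·27 = 87
33(ω_s−ω_c) = −87(ω_r−ω_c),  ω_s=0, ω_r=1
33(0−ω_c) = −87(1−ω_c)  ⇒  120ω_c = 87  ⇒  ω_c = 29/40
ω_c/ω_r = 29/40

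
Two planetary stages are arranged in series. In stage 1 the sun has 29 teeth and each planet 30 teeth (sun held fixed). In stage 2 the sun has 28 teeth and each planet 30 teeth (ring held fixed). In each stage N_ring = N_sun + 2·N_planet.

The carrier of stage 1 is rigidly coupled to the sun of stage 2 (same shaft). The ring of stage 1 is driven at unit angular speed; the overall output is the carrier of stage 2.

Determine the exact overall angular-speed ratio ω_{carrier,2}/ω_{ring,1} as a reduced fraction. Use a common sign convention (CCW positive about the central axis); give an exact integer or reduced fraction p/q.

623/3422

Stage 1: N_ring = 29 + 2·30 = 89
Stage 1: 29(ω_s−ω_c) = −89(ω_r−ω_c),  ω_s=0, ω_r=1
Stage 1: 29(0−ω_c) = −89(1−ω_c)  ⇒  118ω_c = 89  ⇒  ω_c = 89/118
  ⇒ ω_c¹/ω_r¹ = 89/118
Stage 2: N_ring = 28 + 2·30 = 88
Stage 2: 28(ω_s−ω_c) = −88(ω_r−ω_c),  ω_r=0, ω_s=1
Stage 2: 28(1−ω_c) = −88(0−ω_c)  ⇒  116ω_c = 28  ⇒  ω_c = 7/29
  ⇒ ω_c²/ω_s² = 7/29
Coupling ω_s² = ω_c¹ ⇒ overall = 89/118 × 7/29 = 623/3422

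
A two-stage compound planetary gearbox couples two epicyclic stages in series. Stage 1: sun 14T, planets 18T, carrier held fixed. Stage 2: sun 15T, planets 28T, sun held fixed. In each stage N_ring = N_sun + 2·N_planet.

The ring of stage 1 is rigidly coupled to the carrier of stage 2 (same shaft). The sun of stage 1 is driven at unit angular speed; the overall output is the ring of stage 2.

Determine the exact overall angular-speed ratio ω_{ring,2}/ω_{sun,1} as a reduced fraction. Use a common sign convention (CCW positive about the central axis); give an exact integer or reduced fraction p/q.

-602/1775

Stage 1: N_ring = 14 + 2·18 = 50
Stage 1: 14(ω_s−ω_c) = −50(ω_r−ω_c),  ω_c=0, ω_s=1
Stage 1: ω_r = 0 − (14/50)(1−0) = -7/25
  ⇒ ω_r¹/ω_s¹ = -7/25
Stage 2: N_ring = 15 + 2·28 = 71
Stage 2: 15(ω_s−ω_c) = −71(ω_r−ω_c),  ω_s=0, ω_c=1
Stage 2: ω_r = 1 − (15/71)(0−1) = 86/71
  ⇒ ω_r²/ω_c² = 86/71
Coupling ω_c² = ω_r¹ ⇒ overall = -7/25 × 86/71 = -602/1775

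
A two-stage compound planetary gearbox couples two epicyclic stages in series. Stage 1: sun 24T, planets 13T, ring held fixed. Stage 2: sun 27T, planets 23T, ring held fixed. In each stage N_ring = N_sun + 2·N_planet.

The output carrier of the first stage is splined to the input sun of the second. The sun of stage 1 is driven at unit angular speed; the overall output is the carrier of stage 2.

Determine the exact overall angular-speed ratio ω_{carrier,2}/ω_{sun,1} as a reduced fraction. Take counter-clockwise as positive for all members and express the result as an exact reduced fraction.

Stage 1: N_ring = 24 + 2·13 = 50
Stage 1: 24(ω_s−ω_c) = −50(ω_r−ω_c),  ω_r=0, ω_s=1
Stage 1: 24(1−ω_c) = −50(0−ω_c)  ⇒  74ω_c = 24  ⇒  ω_c = 12/37
  ⇒ ω_c¹/ω_s¹ = 12/37
Stage 2: N_ring = 27 + 2·23 = 73
Stage 2: 27(ω_s−ω_c) = −73(ω_r−ω_c),  ω_r=0, ω_s=1
Stage 2: 27(1−ω_c) = −73(0−ω_c)  ⇒  100ω_c = 27  ⇒  ω_c = 27/100
  ⇒ ω_c²/ω_s² = 27/100
Coupling ω_s² = ω_c¹ ⇒ overall = 12/37 × 27/100 = 81/925

81/925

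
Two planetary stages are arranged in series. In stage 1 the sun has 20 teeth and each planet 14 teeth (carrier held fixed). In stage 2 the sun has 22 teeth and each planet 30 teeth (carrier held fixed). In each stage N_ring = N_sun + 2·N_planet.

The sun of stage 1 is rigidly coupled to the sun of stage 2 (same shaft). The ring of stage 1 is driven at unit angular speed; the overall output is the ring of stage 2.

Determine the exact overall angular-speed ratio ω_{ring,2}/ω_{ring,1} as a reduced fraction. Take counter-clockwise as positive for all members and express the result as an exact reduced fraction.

Stage 1: N_ring = 20 + 2·14 = 48
Stage 1: 20(ω_s−ω_c) = −48(ω_r−ω_c),  ω_c=0, ω_r=1
Stage 1: ω_s = 0 − (48/20)(1−0) = -12/5
  ⇒ ω_s¹/ω_r¹ = -12/5
Stage 2: N_ring = 22 + 2·30 = 82
Stage 2: 22(ω_s−ω_c) = −82(ω_r−ω_c),  ω_c=0, ω_s=1
Stage 2: ω_r = 0 − (22/82)(1−0) = -11/41
  ⇒ ω_r²/ω_s² = -11/41
Coupling ω_s² = ω_s¹ ⇒ overall = -12/5 × -11/41 = 132/205

132/205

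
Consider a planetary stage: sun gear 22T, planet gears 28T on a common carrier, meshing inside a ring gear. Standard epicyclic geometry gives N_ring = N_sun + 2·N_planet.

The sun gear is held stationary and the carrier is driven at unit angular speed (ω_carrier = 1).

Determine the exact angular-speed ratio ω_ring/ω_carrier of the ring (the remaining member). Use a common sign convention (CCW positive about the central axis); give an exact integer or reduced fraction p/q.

50/39

N_ring = 22 + 2·28 = 78
22(ω_s−ω_c) = −78(ω_r−ω_c),  ω_s=0, ω_c=1
ω_r = 1 − (22/78)(0−1) = 50/39
ω_r/ω_c = 50/39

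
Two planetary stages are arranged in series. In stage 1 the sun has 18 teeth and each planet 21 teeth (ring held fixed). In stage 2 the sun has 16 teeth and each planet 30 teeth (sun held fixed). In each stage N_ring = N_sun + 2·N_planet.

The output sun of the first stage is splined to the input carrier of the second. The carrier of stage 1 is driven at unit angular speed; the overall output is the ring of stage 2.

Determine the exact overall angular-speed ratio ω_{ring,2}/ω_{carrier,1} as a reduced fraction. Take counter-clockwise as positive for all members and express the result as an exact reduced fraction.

299/57

Stage 1: N_ring = 18 + 2·21 = 60
Stage 1: 18(ω_s−ω_c) = −60(ω_r−ω_c),  ω_r=0, ω_c=1
Stage 1: ω_s = 1 − (60/18)(0−1) = 13/3
  ⇒ ω_s¹/ω_c¹ = 13/3
Stage 2: N_ring = 16 + 2·30 = 76
Stage 2: 16(ω_s−ω_c) = −76(ω_r−ω_c),  ω_s=0, ω_c=1
Stage 2: ω_r = 1 − (16/76)(0−1) = 23/19
  ⇒ ω_r²/ω_c² = 23/19
Coupling ω_c² = ω_s¹ ⇒ overall = 13/3 × 23/19 = 299/57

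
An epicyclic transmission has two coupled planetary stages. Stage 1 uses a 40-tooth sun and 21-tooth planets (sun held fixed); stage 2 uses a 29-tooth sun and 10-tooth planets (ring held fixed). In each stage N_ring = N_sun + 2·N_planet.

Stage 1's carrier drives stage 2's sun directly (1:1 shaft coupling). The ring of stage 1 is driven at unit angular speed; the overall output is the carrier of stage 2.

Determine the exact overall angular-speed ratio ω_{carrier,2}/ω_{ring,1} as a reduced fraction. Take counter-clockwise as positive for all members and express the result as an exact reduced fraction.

1189/4758

Stage 1: N_ring = 40 + 2·21 = 82
Stage 1: 40(ω_s−ω_c) = −82(ω_r−ω_c),  ω_s=0, ω_r=1
Stage 1: 40(0−ω_c) = −82(1−ω_c)  ⇒  122ω_c = 82  ⇒  ω_c = 41/61
  ⇒ ω_c¹/ω_r¹ = 41/61
Stage 2: N_ring = 29 + 2·10 = 49
Stage 2: 29(ω_s−ω_c) = −49(ω_r−ω_c),  ω_r=0, ω_s=1
Stage 2: 29(1−ω_c) = −49(0−ω_c)  ⇒  78ω_c = 29  ⇒  ω_c = 29/78
  ⇒ ω_c²/ω_s² = 29/78
Coupling ω_s² = ω_c¹ ⇒ overall = 41/61 × 29/78 = 1189/4758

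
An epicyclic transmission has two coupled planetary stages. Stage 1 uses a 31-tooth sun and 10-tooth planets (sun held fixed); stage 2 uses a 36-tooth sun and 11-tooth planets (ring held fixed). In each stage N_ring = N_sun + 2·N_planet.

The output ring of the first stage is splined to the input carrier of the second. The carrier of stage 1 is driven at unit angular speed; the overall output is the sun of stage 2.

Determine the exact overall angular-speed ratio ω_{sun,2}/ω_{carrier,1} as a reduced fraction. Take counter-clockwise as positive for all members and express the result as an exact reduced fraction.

Stage 1: N_ring = 31 + 2·10 = 51
Stage 1: 31(ω_s−ω_c) = −51(ω_r−ω_c),  ω_s=0, ω_c=1
Stage 1: ω_r = 1 − (31/51)(0−1) = 82/51
  ⇒ ω_r¹/ω_c¹ = 82/51
Stage 2: N_ring = 36 + 2·11 = 58
Stage 2: 36(ω_s−ω_c) = −58(ω_r−ω_c),  ω_r=0, ω_c=1
Stage 2: ω_s = 1 − (58/36)(0−1) = 47/18
  ⇒ ω_s²/ω_c² = 47/18
Coupling ω_c² = ω_r¹ ⇒ overall = 82/51 × 47/18 = 1927/459

1927/459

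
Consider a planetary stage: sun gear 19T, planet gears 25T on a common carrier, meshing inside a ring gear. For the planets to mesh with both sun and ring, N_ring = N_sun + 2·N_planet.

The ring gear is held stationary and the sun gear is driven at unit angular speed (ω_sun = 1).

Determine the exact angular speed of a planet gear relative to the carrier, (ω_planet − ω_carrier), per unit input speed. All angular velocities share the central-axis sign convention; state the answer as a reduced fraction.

N_ring = 19 + 2·25 = 69
19(ω_s−ω_c) = −69(ω_r−ω_c),  ω_r=0, ω_s=1
19(1−ω_c) = −69(0−ω_c)  ⇒  88ω_c = 19  ⇒  ω_c = 19/88
sun–planet: 19·(1−19/88) = −25·(ω_p−ω_c)  ⇒  ω_p−ω_c = −(19/25)·(69/88) = -1311/2200

-1311/2200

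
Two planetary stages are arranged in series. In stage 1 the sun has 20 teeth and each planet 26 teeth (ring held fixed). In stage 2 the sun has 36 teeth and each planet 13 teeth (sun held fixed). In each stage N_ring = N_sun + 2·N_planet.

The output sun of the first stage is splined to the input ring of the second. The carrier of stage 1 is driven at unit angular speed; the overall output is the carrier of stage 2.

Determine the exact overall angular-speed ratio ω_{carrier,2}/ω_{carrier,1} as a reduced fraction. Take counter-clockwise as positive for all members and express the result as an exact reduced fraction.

713/245

Stage 1: N_ring = 20 + 2·26 = 72
Stage 1: 20(ω_s−ω_c) = −72(ω_r−ω_c),  ω_r=0, ω_c=1
Stage 1: ω_s = 1 − (72/20)(0−1) = 23/5
  ⇒ ω_s¹/ω_c¹ = 23/5
Stage 2: N_ring = 36 + 2·13 = 62
Stage 2: 36(ω_s−ω_c) = −62(ω_r−ω_c),  ω_s=0, ω_r=1
Stage 2: 36(0−ω_c) = −62(1−ω_c)  ⇒  98ω_c = 62  ⇒  ω_c = 31/49
  ⇒ ω_c²/ω_r² = 31/49
Coupling ω_r² = ω_s¹ ⇒ overall = 23/5 × 31/49 = 713/245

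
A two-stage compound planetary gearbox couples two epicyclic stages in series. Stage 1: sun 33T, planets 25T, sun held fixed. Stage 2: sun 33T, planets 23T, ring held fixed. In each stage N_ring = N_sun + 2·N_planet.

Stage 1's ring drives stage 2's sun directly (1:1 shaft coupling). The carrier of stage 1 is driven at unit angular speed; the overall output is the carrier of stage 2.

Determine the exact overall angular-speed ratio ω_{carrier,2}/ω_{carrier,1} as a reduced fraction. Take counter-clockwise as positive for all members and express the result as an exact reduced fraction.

Stage 1: N_ring = 33 + 2·25 = 83
Stage 1: 33(ω_s−ω_c) = −83(ω_r−ω_c),  ω_s=0, ω_c=1
Stage 1: ω_r = 1 − (33/83)(0−1) = 116/83
  ⇒ ω_r¹/ω_c¹ = 116/83
Stage 2: N_ring = 33 + 2·23 = 79
Stage 2: 33(ω_s−ω_c) = −79(ω_r−ω_c),  ω_r=0, ω_s=1
Stage 2: 33(1−ω_c) = −79(0−ω_c)  ⇒  112ω_c = 33  ⇒  ω_c = 33/112
  ⇒ ω_c²/ω_s² = 33/112
Coupling ω_s² = ω_r¹ ⇒ overall = 116/83 × 33/112 = 957/2324

957/2324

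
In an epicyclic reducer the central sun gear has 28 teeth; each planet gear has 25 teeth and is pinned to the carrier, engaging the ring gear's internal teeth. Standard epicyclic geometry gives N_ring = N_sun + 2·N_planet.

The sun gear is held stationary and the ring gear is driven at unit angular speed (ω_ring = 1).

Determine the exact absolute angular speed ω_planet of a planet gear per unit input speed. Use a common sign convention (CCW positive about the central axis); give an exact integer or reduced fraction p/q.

N_ring = 28 + 2·25 = 78
28(ω_s−ω_c) = −78(ω_r−ω_c),  ω_s=0, ω_r=1
28(0−ω_c) = −78(1−ω_c)  ⇒  106ω_c = 78  ⇒  ω_c = 39/53
sun–planet: 28·(0−39/53) = −25·(ω_p−ω_c)  ⇒  ω_p−ω_c = −(28/25)·(-39/53) = 1092/1325
ω_p = 39/53 + 1092/1325 = 39/25

39/25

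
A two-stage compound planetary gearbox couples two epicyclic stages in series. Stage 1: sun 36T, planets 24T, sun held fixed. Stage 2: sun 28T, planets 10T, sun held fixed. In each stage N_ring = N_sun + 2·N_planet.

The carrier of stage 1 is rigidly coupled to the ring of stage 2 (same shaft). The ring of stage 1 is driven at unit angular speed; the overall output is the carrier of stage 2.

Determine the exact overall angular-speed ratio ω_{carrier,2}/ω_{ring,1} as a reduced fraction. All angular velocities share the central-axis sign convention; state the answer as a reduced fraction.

42/95

Stage 1: N_ring = 36 + 2·24 = 84
Stage 1: 36(ω_s−ω_c) = −84(ω_r−ω_c),  ω_s=0, ω_r=1
Stage 1: 36(0−ω_c) = −84(1−ω_c)  ⇒  120ω_c = 84  ⇒  ω_c = 7/10
  ⇒ ω_c¹/ω_r¹ = 7/10
Stage 2: N_ring = 28 + 2·10 = 48
Stage 2: 28(ω_s−ω_c) = −48(ω_r−ω_c),  ω_s=0, ω_r=1
Stage 2: 28(0−ω_c) = −48(1−ω_c)  ⇒  76ω_c = 48  ⇒  ω_c = 12/19
  ⇒ ω_c²/ω_r² = 12/19
Coupling ω_r² = ω_c¹ ⇒ overall = 7/10 × 12/19 = 42/95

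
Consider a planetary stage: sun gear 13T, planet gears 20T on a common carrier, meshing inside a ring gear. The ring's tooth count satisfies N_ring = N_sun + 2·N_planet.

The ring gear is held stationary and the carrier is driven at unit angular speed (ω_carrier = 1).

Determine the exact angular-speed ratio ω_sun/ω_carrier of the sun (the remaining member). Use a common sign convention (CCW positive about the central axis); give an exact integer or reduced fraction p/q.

66/13

N_ring = 13 + 2·20 = 53
13(ω_s−ω_c) = −53(ω_r−ω_c),  ω_r=0, ω_c=1
ω_s = 1 − (53/13)(0−1) = 66/13
ω_s/ω_c = 66/13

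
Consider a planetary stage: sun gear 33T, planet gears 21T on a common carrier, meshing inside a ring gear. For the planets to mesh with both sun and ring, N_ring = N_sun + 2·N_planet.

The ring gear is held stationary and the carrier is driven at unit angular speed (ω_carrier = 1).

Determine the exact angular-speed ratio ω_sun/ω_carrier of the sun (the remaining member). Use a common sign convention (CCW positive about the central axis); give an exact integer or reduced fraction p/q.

N_ring = 33 + 2·21 = 75
33(ω_s−ω_c) = −75(ω_r−ω_c),  ω_r=0, ω_c=1
ω_s = 1 − (75/33)(0−1) = 36/11
ω_s/ω_c = 36/11

36/11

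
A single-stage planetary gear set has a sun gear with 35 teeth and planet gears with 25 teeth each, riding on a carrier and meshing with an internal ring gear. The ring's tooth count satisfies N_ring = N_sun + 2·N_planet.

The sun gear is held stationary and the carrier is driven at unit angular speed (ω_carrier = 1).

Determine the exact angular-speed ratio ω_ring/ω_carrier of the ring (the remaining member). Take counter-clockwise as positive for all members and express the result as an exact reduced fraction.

N_ring = 35 + 2·25 = 85
35(ω_s−ω_c) = −85(ω_r−ω_c),  ω_s=0, ω_c=1
ω_r = 1 − (35/85)(0−1) = 24/17
ω_r/ω_c = 24/17

24/17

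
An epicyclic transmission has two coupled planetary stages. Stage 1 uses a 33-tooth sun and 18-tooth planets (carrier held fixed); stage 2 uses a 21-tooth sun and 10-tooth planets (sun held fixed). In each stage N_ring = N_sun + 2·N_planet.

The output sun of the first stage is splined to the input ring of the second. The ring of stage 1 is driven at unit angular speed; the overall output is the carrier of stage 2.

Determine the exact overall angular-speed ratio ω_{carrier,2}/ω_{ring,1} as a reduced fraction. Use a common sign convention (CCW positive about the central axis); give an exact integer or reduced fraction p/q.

Stage 1: N_ring = 33 + 2·18 = 69
Stage 1: 33(ω_s−ω_c) = −69(ω_r−ω_c),  ω_c=0, ω_r=1
Stage 1: ω_s = 0 − (69/33)(1−0) = -23/11
  ⇒ ω_s¹/ω_r¹ = -23/11
Stage 2: N_ring = 21 + 2·10 = 41
Stage 2: 21(ω_s−ω_c) = −41(ω_r−ω_c),  ω_s=0, ω_r=1
Stage 2: 21(0−ω_c) = −41(1−ω_c)  ⇒  62ω_c = 41  ⇒  ω_c = 41/62
  ⇒ ω_c²/ω_r² = 41/62
Coupling ω_r² = ω_s¹ ⇒ overall = -23/11 × 41/62 = -943/682

-943/682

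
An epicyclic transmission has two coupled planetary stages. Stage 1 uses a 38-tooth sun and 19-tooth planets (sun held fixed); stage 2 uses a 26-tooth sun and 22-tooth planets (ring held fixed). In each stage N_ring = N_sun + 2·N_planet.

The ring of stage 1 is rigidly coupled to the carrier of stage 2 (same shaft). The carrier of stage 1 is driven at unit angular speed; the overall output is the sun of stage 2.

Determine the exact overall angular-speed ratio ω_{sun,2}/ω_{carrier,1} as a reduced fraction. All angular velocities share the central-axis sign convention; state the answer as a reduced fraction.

Stage 1: N_ring = 38 + 2·19 = 76
Stage 1: 38(ω_s−ω_c) = −76(ω_r−ω_c),  ω_s=0, ω_c=1
Stage 1: ω_r = 1 − (38/76)(0−1) = 3/2
  ⇒ ω_r¹/ω_c¹ = 3/2
Stage 2: N_ring = 26 + 2·22 = 70
Stage 2: 26(ω_s−ω_c) = −70(ω_r−ω_c),  ω_r=0, ω_c=1
Stage 2: ω_s = 1 − (70/26)(0−1) = 48/13
  ⇒ ω_s²/ω_c² = 48/13
Coupling ω_c² = ω_r¹ ⇒ overall = 3/2 × 48/13 = 72/13

72/13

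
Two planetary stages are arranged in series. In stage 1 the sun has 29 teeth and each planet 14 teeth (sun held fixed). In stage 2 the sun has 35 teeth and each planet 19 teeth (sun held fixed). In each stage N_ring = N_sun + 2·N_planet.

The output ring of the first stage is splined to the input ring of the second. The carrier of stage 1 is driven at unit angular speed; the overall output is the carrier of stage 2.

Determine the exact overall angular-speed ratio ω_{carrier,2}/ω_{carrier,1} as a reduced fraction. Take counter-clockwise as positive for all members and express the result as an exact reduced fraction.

3139/3078

Stage 1: N_ring = 29 + 2·14 = 57
Stage 1: 29(ω_s−ω_c) = −57(ω_r−ω_c),  ω_s=0, ω_c=1
Stage 1: ω_r = 1 − (29/57)(0−1) = 86/57
  ⇒ ω_r¹/ω_c¹ = 86/57
Stage 2: N_ring = 35 + 2·19 = 73
Stage 2: 35(ω_s−ω_c) = −73(ω_r−ω_c),  ω_s=0, ω_r=1
Stage 2: 35(0−ω_c) = −73(1−ω_c)  ⇒  108ω_c = 73  ⇒  ω_c = 73/108
  ⇒ ω_c²/ω_r² = 73/108
Coupling ω_r² = ω_r¹ ⇒ overall = 86/57 × 73/108 = 3139/3078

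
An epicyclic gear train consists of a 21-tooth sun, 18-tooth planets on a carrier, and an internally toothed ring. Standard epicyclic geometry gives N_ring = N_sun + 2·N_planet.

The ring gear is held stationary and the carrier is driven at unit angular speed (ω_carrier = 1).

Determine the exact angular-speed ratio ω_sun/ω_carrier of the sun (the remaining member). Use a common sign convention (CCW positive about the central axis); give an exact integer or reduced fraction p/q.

N_ring = 21 + 2·18 = 57
21(ω_s−ω_c) = −57(ω_r−ω_c),  ω_r=0, ω_c=1
ω_s = 1 − (57/21)(0−1) = 26/7
ω_s/ω_c = 26/7

26/7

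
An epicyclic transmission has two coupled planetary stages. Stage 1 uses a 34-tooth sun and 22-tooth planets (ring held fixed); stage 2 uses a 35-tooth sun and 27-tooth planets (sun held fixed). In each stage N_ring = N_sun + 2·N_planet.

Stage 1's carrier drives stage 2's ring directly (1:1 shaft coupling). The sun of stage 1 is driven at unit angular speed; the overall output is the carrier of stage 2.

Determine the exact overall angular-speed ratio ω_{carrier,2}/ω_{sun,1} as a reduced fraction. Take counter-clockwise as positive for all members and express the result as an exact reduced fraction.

Stage 1: N_ring = 34 + 2·22 = 78
Stage 1: 34(ω_s−ω_c) = −78(ω_r−ω_c),  ω_r=0, ω_s=1
Stage 1: 34(1−ω_c) = −78(0−ω_c)  ⇒  112ω_c = 34  ⇒  ω_c = 17/56
  ⇒ ω_c¹/ω_s¹ = 17/56
Stage 2: N_ring = 35 + 2·27 = 89
Stage 2: 35(ω_s−ω_c) = −89(ω_r−ω_c),  ω_s=0, ω_r=1
Stage 2: 35(0−ω_c) = −89(1−ω_c)  ⇒  124ω_c = 89  ⇒  ω_c = 89/124
  ⇒ ω_c²/ω_r² = 89/124
Coupling ω_r² = ω_c¹ ⇒ overall = 17/56 × 89/124 = 1513/6944

1513/6944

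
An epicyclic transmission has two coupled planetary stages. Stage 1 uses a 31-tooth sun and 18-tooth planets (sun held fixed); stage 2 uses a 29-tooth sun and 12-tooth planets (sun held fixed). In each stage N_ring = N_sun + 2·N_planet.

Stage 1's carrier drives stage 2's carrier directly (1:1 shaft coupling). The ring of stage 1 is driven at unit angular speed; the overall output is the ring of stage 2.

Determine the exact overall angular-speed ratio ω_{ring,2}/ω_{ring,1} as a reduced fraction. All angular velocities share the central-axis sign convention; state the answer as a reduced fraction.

Stage 1: N_ring = 31 + 2·18 = 67
Stage 1: 31(ω_s−ω_c) = −67(ω_r−ω_c),  ω_s=0, ω_r=1
Stage 1: 31(0−ω_c) = −67(1−ω_c)  ⇒  98ω_c = 67  ⇒  ω_c = 67/98
  ⇒ ω_c¹/ω_r¹ = 67/98
Stage 2: N_ring = 29 + 2·12 = 53
Stage 2: 29(ω_s−ω_c) = −53(ω_r−ω_c),  ω_s=0, ω_c=1
Stage 2: ω_r = 1 − (29/53)(0−1) = 82/53
  ⇒ ω_r²/ω_c² = 82/53
Coupling ω_c² = ω_c¹ ⇒ overall = 67/98 × 82/53 = 2747/2597

2747/2597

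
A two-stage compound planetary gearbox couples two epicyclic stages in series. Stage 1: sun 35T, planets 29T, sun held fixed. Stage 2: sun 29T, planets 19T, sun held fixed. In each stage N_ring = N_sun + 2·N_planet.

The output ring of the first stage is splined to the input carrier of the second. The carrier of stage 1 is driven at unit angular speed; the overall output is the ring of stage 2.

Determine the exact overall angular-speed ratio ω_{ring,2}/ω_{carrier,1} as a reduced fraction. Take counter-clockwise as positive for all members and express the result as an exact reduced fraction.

Stage 1: N_ring = 35 + 2·29 = 93
Stage 1: 35(ω_s−ω_c) = −93(ω_r−ω_c),  ω_s=0, ω_c=1
Stage 1: ω_r = 1 − (35/93)(0−1) = 128/93
  ⇒ ω_r¹/ω_c¹ = 128/93
Stage 2: N_ring = 29 + 2·19 = 67
Stage 2: 29(ω_s−ω_c) = −67(ω_r−ω_c),  ω_s=0, ω_c=1
Stage 2: ω_r = 1 − (29/67)(0−1) = 96/67
  ⇒ ω_r²/ω_c² = 96/67
Coupling ω_c² = ω_r¹ ⇒ overall = 128/93 × 96/67 = 4096/2077

4096/2077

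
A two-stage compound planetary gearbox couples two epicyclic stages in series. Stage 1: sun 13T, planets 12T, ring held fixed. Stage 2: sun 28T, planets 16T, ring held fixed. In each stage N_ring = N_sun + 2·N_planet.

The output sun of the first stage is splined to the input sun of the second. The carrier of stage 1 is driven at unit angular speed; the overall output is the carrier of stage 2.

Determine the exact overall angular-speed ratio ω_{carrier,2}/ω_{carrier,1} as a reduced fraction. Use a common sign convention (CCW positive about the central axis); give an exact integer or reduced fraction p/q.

175/143

Stage 1: N_ring = 13 + 2·12 = 37
Stage 1: 13(ω_s−ω_c) = −37(ω_r−ω_c),  ω_r=0, ω_c=1
Stage 1: ω_s = 1 − (37/13)(0−1) = 50/13
  ⇒ ω_s¹/ω_c¹ = 50/13
Stage 2: N_ring = 28 + 2·16 = 60
Stage 2: 28(ω_s−ω_c) = −60(ω_r−ω_c),  ω_r=0, ω_s=1
Stage 2: 28(1−ω_c) = −60(0−ω_c)  ⇒  88ω_c = 28  ⇒  ω_c = 7/22
  ⇒ ω_c²/ω_s² = 7/22
Coupling ω_s² = ω_s¹ ⇒ overall = 50/13 × 7/22 = 175/143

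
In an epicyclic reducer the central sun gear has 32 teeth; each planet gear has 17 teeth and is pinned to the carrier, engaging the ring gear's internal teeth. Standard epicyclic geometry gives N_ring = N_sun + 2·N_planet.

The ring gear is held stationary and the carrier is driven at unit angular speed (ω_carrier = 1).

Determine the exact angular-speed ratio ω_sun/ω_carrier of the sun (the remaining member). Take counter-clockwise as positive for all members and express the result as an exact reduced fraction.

N_ring = 32 + 2·17 = 66
32(ω_s−ω_c) = −66(ω_r−ω_c),  ω_r=0, ω_c=1
ω_s = 1 − (66/32)(0−1) = 49/16
ω_s/ω_c = 49/16

49/16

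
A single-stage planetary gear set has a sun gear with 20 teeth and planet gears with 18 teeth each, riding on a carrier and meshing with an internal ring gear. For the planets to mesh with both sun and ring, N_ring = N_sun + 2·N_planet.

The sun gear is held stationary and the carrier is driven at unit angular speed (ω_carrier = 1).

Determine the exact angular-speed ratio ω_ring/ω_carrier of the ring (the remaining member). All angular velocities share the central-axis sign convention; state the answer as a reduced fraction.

N_ring = 20 + 2·18 = 56
20(ω_s−ω_c) = −56(ω_r−ω_c),  ω_s=0, ω_c=1
ω_r = 1 − (20/56)(0−1) = 19/14
ω_r/ω_c = 19/14

19/14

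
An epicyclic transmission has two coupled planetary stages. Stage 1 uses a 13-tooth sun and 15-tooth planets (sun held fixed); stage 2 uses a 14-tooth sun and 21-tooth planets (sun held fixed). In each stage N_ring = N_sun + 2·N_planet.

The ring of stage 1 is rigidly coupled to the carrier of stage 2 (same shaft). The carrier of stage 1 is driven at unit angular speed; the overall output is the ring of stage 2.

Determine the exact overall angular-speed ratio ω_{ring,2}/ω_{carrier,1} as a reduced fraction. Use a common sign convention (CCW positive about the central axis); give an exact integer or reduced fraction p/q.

70/43

Stage 1: N_ring = 13 + 2·15 = 43
Stage 1: 13(ω_s−ω_c) = −43(ω_r−ω_c),  ω_s=0, ω_c=1
Stage 1: ω_r = 1 − (13/43)(0−1) = 56/43
  ⇒ ω_r¹/ω_c¹ = 56/43
Stage 2: N_ring = 14 + 2·21 = 56
Stage 2: 14(ω_s−ω_c) = −56(ω_r−ω_c),  ω_s=0, ω_c=1
Stage 2: ω_r = 1 − (14/56)(0−1) = 5/4
  ⇒ ω_r²/ω_c² = 5/4
Coupling ω_c² = ω_r¹ ⇒ overall = 56/43 × 5/4 = 70/43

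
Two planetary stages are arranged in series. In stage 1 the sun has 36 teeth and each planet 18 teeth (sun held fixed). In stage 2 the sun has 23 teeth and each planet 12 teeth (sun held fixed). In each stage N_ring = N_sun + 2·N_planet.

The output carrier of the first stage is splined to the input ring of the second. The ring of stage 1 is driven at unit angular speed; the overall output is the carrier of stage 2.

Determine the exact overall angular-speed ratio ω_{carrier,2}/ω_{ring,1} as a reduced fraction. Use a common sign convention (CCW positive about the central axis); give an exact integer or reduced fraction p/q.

47/105

Stage 1: N_ring = 36 + 2·18 = 72
Stage 1: 36(ω_s−ω_c) = −72(ω_r−ω_c),  ω_s=0, ω_r=1
Stage 1: 36(0−ω_c) = −72(1−ω_c)  ⇒  108ω_c = 72  ⇒  ω_c = 2/3
  ⇒ ω_c¹/ω_r¹ = 2/3
Stage 2: N_ring = 23 + 2·12 = 47
Stage 2: 23(ω_s−ω_c) = −47(ω_r−ω_c),  ω_s=0, ω_r=1
Stage 2: 23(0−ω_c) = −47(1−ω_c)  ⇒  70ω_c = 47  ⇒  ω_c = 47/70
  ⇒ ω_c²/ω_r² = 47/70
Coupling ω_r² = ω_c¹ ⇒ overall = 2/3 × 47/70 = 47/105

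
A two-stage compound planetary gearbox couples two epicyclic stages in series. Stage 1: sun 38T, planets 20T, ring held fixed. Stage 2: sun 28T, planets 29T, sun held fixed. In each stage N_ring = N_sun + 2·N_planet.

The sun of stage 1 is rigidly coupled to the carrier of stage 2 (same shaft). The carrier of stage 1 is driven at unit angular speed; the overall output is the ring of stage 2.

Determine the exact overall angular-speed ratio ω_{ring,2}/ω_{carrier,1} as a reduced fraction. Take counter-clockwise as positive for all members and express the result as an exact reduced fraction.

Stage 1: N_ring = 38 + 2·20 = 78
Stage 1: 38(ω_s−ω_c) = −78(ω_r−ω_c),  ω_r=0, ω_c=1
Stage 1: ω_s = 1 − (78/38)(0−1) = 58/19
  ⇒ ω_s¹/ω_c¹ = 58/19
Stage 2: N_ring = 28 + 2·29 = 86
Stage 2: 28(ω_s−ω_c) = −86(ω_r−ω_c),  ω_s=0, ω_c=1
Stage 2: ω_r = 1 − (28/86)(0−1) = 57/43
  ⇒ ω_r²/ω_c² = 57/43
Coupling ω_c² = ω_s¹ ⇒ overall = 58/19 × 57/43 = 174/43

174/43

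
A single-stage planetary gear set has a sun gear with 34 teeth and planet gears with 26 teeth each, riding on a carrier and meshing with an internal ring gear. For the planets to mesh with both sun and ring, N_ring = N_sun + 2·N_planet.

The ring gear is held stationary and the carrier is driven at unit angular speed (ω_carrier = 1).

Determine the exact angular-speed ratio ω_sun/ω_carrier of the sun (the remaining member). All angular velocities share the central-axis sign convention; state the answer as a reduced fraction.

N_ring = 34 + 2·26 = 86
34(ω_s−ω_c) = −86(ω_r−ω_c),  ω_r=0, ω_c=1
ω_s = 1 − (86/34)(0−1) = 60/17
ω_s/ω_c = 60/17

60/17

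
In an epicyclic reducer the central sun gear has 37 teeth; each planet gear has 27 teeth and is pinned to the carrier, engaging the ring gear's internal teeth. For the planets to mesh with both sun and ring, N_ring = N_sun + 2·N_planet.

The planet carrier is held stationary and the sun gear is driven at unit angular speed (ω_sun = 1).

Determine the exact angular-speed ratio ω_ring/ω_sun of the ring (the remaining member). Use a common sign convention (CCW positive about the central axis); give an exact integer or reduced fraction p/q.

-37/91

N_ring = 37 + 2·27 = 91
37(ω_s−ω_c) = −91(ω_r−ω_c),  ω_c=0, ω_s=1
ω_r = 0 − (37/91)(1−0) = -37/91
ω_r/ω_s = -37/91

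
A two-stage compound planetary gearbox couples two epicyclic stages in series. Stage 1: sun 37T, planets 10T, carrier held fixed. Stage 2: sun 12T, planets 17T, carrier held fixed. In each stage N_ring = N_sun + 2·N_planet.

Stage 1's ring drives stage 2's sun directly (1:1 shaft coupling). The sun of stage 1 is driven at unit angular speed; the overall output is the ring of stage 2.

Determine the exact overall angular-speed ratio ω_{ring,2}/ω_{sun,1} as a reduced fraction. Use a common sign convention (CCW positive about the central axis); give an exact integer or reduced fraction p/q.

74/437

Stage 1: N_ring = 37 + 2·10 = 57
Stage 1: 37(ω_s−ω_c) = −57(ω_r−ω_c),  ω_c=0, ω_s=1
Stage 1: ω_r = 0 − (37/57)(1−0) = -37/57
  ⇒ ω_r¹/ω_s¹ = -37/57
Stage 2: N_ring = 12 + 2·17 = 46
Stage 2: 12(ω_s−ω_c) = −46(ω_r−ω_c),  ω_c=0, ω_s=1
Stage 2: ω_r = 0 − (12/46)(1−0) = -6/23
  ⇒ ω_r²/ω_s² = -6/23
Coupling ω_s² = ω_r¹ ⇒ overall = -37/57 × -6/23 = 74/437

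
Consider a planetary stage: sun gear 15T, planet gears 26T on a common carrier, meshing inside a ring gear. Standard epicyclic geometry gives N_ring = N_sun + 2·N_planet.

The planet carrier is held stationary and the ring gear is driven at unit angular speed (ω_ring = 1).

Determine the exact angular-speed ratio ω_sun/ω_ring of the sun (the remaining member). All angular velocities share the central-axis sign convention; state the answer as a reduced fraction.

N_ring = 15 + 2·26 = 67
15(ω_s−ω_c) = −67(ω_r−ω_c),  ω_c=0, ω_r=1
ω_s = 0 − (67/15)(1−0) = -67/15
ω_s/ω_r = -67/15

-67/15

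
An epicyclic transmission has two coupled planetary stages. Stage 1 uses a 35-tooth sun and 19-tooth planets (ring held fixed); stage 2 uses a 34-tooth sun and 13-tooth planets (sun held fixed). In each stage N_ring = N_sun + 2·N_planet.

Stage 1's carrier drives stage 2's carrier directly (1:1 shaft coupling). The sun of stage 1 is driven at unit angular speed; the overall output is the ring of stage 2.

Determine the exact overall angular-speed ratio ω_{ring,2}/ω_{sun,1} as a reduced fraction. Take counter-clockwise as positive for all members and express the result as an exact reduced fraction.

329/648

Stage 1: N_ring = 35 + 2·19 = 73
Stage 1: 35(ω_s−ω_c) = −73(ω_r−ω_c),  ω_r=0, ω_s=1
Stage 1: 35(1−ω_c) = −73(0−ω_c)  ⇒  108ω_c = 35  ⇒  ω_c = 35/108
  ⇒ ω_c¹/ω_s¹ = 35/108
Stage 2: N_ring = 34 + 2·13 = 60
Stage 2: 34(ω_s−ω_c) = −60(ω_r−ω_c),  ω_s=0, ω_c=1
Stage 2: ω_r = 1 − (34/60)(0−1) = 47/30
  ⇒ ω_r²/ω_c² = 47/30
Coupling ω_c² = ω_c¹ ⇒ overall = 35/108 × 47/30 = 329/648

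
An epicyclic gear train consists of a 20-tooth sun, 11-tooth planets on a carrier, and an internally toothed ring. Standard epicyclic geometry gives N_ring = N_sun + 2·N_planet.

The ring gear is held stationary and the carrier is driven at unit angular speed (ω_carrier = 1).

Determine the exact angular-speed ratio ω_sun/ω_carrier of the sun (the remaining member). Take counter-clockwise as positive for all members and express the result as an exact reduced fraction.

31/10

N_ring = 20 + 2·11 = 42
20(ω_s−ω_c) = −42(ω_r−ω_c),  ω_r=0, ω_c=1
ω_s = 1 − (42/20)(0−1) = 31/10
ω_s/ω_c = 31/10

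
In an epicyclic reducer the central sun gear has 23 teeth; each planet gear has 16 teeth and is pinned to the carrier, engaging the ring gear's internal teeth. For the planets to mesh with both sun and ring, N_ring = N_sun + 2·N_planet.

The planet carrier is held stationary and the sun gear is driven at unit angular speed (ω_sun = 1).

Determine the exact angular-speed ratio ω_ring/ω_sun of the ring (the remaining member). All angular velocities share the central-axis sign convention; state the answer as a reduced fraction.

-23/55

N_ring = 23 + 2·16 = 55
23(ω_s−ω_c) = −55(ω_r−ω_c),  ω_c=0, ω_s=1
ω_r = 0 − (23/55)(1−0) = -23/55
ω_r/ω_s = -23/55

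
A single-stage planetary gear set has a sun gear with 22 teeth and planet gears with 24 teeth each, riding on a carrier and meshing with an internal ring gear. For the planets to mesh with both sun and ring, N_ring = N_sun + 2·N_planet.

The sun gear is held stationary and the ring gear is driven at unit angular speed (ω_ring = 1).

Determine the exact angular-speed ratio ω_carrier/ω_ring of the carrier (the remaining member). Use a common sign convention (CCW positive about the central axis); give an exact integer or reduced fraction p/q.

N_ring = 22 + 2·24 = 70
22(ω_s−ω_c) = −70(ω_r−ω_c),  ω_s=0, ω_r=1
22(0−ω_c) = −70(1−ω_c)  ⇒  92ω_c = 70  ⇒  ω_c = 35/46
ω_c/ω_r = 35/46

35/46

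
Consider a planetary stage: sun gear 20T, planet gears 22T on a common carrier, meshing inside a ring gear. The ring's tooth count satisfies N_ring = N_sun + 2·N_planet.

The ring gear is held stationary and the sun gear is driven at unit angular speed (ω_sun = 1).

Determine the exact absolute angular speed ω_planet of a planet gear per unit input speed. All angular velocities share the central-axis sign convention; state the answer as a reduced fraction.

N_ring = 20 + 2·22 = 64
20(ω_s−ω_c) = −64(ω_r−ω_c),  ω_r=0, ω_s=1
20(1−ω_c) = −64(0−ω_c)  ⇒  84ω_c = 20  ⇒  ω_c = 5/21
sun–planet: 20·(1−5/21) = −22·(ω_p−ω_c)  ⇒  ω_p−ω_c = −(20/22)·(16/21) = -160/231
ω_p = 5/21 − 160/231 = -5/11

-5/11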